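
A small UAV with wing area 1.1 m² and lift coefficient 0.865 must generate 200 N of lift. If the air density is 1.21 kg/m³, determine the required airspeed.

L = ½ρv²S·CL ⇒ v = √(2L/(ρ·S·CL))
v = √(2 × 200 / (1.21 × 1.1 × 0.865)) = √347.4 = 18.6 m/s

v = 18.6 m/s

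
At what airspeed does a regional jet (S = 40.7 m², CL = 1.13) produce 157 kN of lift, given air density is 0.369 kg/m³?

v = 136 m/s

L = ½ρv²S·CL ⇒ v = √(2L/(ρ·S·CL))
v = √(2 × 1.57×10^5 / (0.369 × 40.7 × 1.13)) = √18500 = 136 m/s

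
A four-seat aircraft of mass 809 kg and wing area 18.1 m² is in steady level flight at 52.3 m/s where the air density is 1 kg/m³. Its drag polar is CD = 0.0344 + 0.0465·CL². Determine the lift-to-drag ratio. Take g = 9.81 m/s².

L/D = 8.18

In steady level flight, lift balances weight: W = mg = 809 × 9.81 = 7936.3 N.
Dynamic pressure q = 0.5 × 1 × 52.3² = 1368 Pa.
CL = 2W/(ρv²S) = 2×7936.3/(1×52.3²×18.1) = 0.3206.
CD = 0.0344 + 0.0465 × 0.3206² = 0.03918.
L/D = CL/CD = 0.3206 / 0.03918 = 8.18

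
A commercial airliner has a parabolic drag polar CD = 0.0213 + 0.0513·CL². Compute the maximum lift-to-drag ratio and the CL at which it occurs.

(L/D)max = 15.1, at CL = 0.644

For CD = CD0 + K·CL², (L/D)max occurs at CL* = √(CD0/K) and equals 1/(2√(K·CD0)).
(L/D)max = 1/(2√(0.0513 × 0.0213)) = 1/(2 × 0.03306) = 15.1
CL* = √(0.0213/0.0513) = 0.644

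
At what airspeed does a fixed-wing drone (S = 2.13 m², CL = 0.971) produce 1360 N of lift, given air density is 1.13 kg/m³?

L = ½ρv²S·CL ⇒ v = √(2L/(ρ·S·CL))
v = √(2 × 1360 / (1.13 × 2.13 × 0.971)) = √1164 = 34.1 m/s

v = 34.1 m/s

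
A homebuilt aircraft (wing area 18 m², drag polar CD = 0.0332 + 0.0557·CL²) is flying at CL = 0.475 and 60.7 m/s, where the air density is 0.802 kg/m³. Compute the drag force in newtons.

CD = 0.0332 + 0.0557 × 0.475² = 0.04577
D = ½ρv²S·CD = ½ × 0.802 × 60.7² × 18 × 0.04577 = 1220 N

D = 1220 N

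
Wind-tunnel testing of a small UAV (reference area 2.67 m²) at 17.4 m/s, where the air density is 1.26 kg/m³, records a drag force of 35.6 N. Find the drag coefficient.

From D = ½ρv²S·CD, rearranging gives CD = 2D/(ρv²S).
CD = 2 × 35.6 / (1.26 × 17.4² × 2.67) = 0.0699

CD = 0.0699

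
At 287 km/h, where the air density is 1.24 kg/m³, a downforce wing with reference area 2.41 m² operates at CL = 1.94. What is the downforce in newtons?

L = 18400 N

Convert speed: v = 287 km/h ÷ 3.6 = 79.72 m/s.
Dynamic pressure q = ½ρv² = ½ × 1.24 × 79.72² = 3940 Pa.
L = q·S·CL = 3940 × 2.41 × 1.94 = 18400 N ≈ 18.4 kN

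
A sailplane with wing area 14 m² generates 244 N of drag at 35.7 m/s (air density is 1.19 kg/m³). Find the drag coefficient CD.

From D = ½ρv²S·CD, rearranging gives CD = 2D/(ρv²S).
CD = 2 × 244 / (1.19 × 35.7² × 14) = 0.023

CD = 0.023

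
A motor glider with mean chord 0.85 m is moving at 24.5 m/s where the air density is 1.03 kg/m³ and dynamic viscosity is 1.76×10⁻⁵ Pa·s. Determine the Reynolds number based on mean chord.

Re = 1.22×10^6

Re = ρ·v·c/μ = 1.03 × 24.5 × 0.85 / (1.76×10⁻⁵) = 1.22×10^6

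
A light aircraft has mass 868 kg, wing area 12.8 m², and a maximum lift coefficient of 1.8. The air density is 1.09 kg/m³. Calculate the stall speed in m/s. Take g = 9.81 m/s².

V_stall = 26 m/s

Weight W = mg = 868 × 9.81 = 8515 N.
V_stall = √(2W/(ρ·S·CL,max)) = √(2 × 8515 / (1.09 × 12.8 × 1.8))
V_stall = √678.1 = 26 m/s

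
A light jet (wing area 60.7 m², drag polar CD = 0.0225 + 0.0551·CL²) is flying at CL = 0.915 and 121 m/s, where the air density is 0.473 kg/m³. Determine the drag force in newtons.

CD = 0.0225 + 0.0551 × 0.915² = 0.06863
D = ½ρv²S·CD = ½ × 0.473 × 121² × 60.7 × 0.06863 = 14400 N

D = 14400 N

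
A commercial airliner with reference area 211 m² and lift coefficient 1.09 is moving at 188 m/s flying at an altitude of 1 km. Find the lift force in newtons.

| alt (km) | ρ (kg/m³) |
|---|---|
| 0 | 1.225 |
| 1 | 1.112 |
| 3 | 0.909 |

At 1 km, from the table: ρ = 1.112 kg/m³.
Dynamic pressure q = ½ρv² = ½ × 1.112 × 188² = 19650 Pa.
L = q·S·CL = 19650 × 211 × 1.09 = 4.52×10^6 N ≈ 4520 kN

L = 4.52×10^6 N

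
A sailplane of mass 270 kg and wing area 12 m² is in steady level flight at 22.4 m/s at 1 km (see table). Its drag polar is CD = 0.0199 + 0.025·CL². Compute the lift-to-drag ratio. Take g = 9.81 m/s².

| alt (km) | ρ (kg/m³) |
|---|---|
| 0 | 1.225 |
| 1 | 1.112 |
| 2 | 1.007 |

At 1 km, from the table: ρ = 1.112 kg/m³.
Level flight ⇒ L = W = m·g = 270 × 9.81 = 2648.7 N.
q = ½ρv² = ½ × 1.112 × 22.4² = 279 Pa.
CL = 2W/(ρv²S) = 2×2648.7/(1.112×22.4²×12) = 0.7912.
CD = 0.0199 + 0.025 × 0.7912² = 0.03555.
L/D = CL/CD = 0.7912 / 0.03555 = 22.3

L/D = 22.3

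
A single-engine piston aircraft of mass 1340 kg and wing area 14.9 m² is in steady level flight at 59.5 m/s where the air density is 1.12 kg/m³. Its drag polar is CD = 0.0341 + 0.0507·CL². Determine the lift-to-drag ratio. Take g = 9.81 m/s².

Level flight ⇒ L = W = m·g = 1340 × 9.81 = 13145 N.
Dynamic pressure q = 0.5 × 1.12 × 59.5² = 1983 Pa.
CL = W/(q·S) = 13145 / (1983 × 14.9) = 0.445.
CD = 0.0341 + 0.0507 × 0.445² = 0.04414.
L/D = CL/CD = 0.445 / 0.04414 = 10.1

L/D = 10.1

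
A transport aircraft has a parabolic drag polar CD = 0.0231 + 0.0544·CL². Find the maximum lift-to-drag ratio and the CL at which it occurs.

For CD = CD0 + K·CL², (L/D)max occurs at CL* = √(CD0/K) and equals 1/(2√(K·CD0)).
(L/D)max = 1/(2√(0.0544 × 0.0231)) = 1/(2 × 0.03545) = 14.1
CL* = √(0.0231/0.0544) = 0.652

(L/D)max = 14.1, at CL = 0.652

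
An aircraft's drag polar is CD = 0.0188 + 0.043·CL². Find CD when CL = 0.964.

CD = 0.0588

CD = 0.0188 + 0.043 × 0.964² = 0.0188 + 0.03996 = 0.0588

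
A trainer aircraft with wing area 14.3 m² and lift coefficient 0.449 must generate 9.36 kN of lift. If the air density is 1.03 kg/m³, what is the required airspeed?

L = ½ρv²S·CL ⇒ v = √(2L/(ρ·S·CL))
v = √(2 × 9360 / (1.03 × 14.3 × 0.449)) = √2831 = 53.2 m/s

v = 53.2 m/s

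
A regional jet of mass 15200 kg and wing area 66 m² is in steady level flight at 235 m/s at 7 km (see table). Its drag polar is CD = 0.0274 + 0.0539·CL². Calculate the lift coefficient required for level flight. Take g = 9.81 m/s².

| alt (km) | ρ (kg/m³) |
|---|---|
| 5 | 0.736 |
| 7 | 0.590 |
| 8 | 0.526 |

CL = 0.139

At 7 km, from the table: ρ = 0.590 kg/m³.
Weight W = mg = 15200 × 9.81 = 1.4911×10^5 N; in level flight L = W.
q = ½ρv² = ½ × 0.59 × 235² = 16290 Pa.
CL = W/(q·S) = 1.4911×10^5 / (16290 × 66) = 0.1387.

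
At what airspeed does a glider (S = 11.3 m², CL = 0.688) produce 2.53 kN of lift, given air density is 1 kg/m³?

L = ½ρv²S·CL ⇒ v = √(2L/(ρ·S·CL))
v = √(2 × 2530 / (1 × 11.3 × 0.688)) = √650.9 = 25.5 m/s

v = 25.5 m/s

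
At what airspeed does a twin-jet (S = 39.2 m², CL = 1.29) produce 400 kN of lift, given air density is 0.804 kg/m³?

L = ½ρv²S·CL ⇒ v = √(2L/(ρ·S·CL))
v = √(2 × 4×10^5 / (0.804 × 39.2 × 1.29)) = √19680 = 140 m/s

v = 140 m/s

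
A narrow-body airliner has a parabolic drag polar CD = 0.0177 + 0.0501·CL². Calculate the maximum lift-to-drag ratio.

(L/D)max = 16.8

For CD = CD0 + K·CL², (L/D)max occurs at CL* = √(CD0/K) and equals 1/(2√(K·CD0)).
(L/D)max = 1/(2√(0.0501 × 0.0177)) = 1/(2 × 0.02978) = 16.8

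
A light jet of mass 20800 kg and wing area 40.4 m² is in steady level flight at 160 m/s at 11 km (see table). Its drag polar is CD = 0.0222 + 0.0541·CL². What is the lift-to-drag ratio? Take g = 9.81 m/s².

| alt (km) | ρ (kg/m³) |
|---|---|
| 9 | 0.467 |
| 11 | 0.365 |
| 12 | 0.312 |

L/D = 12.7

At 11 km, from the table: ρ = 0.365 kg/m³.
In steady level flight, lift balances weight: W = mg = 20800 × 9.81 = 2.0405×10^5 N.
q = ½ρv² = ½ × 0.365 × 160² = 4672 Pa.
Required CL = L/(qS) = 2.0405×10^5/(4672·40.4) = 1.081.
CD = 0.0222 + 0.0541 × 1.081² = 0.08543.
L/D = CL/CD = 1.081 / 0.08543 = 12.7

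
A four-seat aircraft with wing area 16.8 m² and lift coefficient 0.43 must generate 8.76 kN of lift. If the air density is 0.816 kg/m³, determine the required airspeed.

v = 54.5 m/s

L = ½ρv²S·CL ⇒ v = √(2L/(ρ·S·CL))
v = √(2 × 8760 / (0.816 × 16.8 × 0.43)) = √2972 = 54.5 m/s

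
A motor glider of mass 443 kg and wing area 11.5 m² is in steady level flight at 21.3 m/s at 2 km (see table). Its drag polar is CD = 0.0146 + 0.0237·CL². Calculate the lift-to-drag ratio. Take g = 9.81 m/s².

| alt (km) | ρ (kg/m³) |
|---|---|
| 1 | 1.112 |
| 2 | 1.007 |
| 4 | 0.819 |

At 2 km, from the table: ρ = 1.007 kg/m³.
Weight W = mg = 443 × 9.81 = 4345.8 N; in level flight L = W.
Dynamic pressure q = 0.5 × 1.007 × 21.3² = 228.4 Pa.
CL = 2W/(ρv²S) = 2×4345.8/(1.007×21.3²×11.5) = 1.654.
CD = 0.0146 + 0.0237 × 1.654² = 0.07946.
L/D = CL/CD = 1.654 / 0.07946 = 20.8

L/D = 20.8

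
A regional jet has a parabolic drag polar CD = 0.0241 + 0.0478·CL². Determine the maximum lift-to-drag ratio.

For CD = CD0 + K·CL², (L/D)max occurs at CL* = √(CD0/K) and equals 1/(2√(K·CD0)).
(L/D)max = 1/(2√(0.0478 × 0.0241)) = 1/(2 × 0.03394) = 14.7

(L/D)max = 14.7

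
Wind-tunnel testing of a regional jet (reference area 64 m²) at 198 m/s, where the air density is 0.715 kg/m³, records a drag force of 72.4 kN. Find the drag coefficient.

CD = 0.0807

From D = ½ρv²S·CD, rearranging gives CD = 2D/(ρv²S).
CD = 2 × 72400 / (0.715 × 198² × 64) = 0.0807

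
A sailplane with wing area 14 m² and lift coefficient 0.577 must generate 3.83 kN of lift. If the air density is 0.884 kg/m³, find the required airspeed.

L = ½ρv²S·CL ⇒ v = √(2L/(ρ·S·CL))
v = √(2 × 3830 / (0.884 × 14 × 0.577)) = √1073 = 32.8 m/s

v = 32.8 m/s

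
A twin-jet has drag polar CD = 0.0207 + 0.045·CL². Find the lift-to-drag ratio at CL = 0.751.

L/D = 16.3

CD = 0.0207 + 0.045 × 0.751² = 0.04608
L/D = CL/CD = 0.751 / 0.04608 = 16.3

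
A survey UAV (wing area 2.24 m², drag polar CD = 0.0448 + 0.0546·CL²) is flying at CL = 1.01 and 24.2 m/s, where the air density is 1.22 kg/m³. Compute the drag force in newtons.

D = 80.4 N

CD = 0.0448 + 0.0546 × 1.01² = 0.1005
D = ½ρv²S·CD = ½ × 1.22 × 24.2² × 2.24 × 0.1005 = 80.4 N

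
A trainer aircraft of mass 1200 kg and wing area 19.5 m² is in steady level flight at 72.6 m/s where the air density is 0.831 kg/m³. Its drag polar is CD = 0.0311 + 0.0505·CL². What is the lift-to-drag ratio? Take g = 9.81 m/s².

In steady level flight, lift balances weight: W = mg = 1200 × 9.81 = 11772 N.
q = ½ρv² = ½ × 0.831 × 72.6² = 2190 Pa.
CL = 2W/(ρv²S) = 2×11772/(0.831×72.6²×19.5) = 0.2757.
CD = 0.0311 + 0.0505 × 0.2757² = 0.03494.
L/D = CL/CD = 0.2757 / 0.03494 = 7.89

L/D = 7.89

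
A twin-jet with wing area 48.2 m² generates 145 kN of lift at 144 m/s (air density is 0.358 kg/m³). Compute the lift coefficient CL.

CL = 0.81

From L = ½ρv²S·CL, rearranging gives CL = 2L/(ρv²S).
CL = 2 × 1.45×10^5 / (0.358 × 144² × 48.2) = 0.81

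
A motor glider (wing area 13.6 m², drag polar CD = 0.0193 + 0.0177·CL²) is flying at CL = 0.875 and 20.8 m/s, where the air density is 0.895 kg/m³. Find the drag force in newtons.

D = 86.5 N

CD = 0.0193 + 0.0177 × 0.875² = 0.03285
D = ½ρv²S·CD = ½ × 0.895 × 20.8² × 13.6 × 0.03285 = 86.5 N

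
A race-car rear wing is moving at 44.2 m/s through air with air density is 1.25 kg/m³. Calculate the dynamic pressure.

q = ½ρv² = ½ × 1.25 × 44.2² = 1220 Pa

q = 1220 Pa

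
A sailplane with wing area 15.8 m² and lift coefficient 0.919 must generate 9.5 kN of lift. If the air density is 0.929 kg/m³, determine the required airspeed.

v = 37.5 m/s

L = ½ρv²S·CL ⇒ v = √(2L/(ρ·S·CL))
v = √(2 × 9500 / (0.929 × 15.8 × 0.919)) = √1409 = 37.5 m/s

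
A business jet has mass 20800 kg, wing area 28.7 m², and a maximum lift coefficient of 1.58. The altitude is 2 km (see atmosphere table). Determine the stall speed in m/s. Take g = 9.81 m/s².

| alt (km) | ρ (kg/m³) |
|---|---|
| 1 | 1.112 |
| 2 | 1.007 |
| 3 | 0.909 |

V_stall = 94.5 m/s

At 2 km, from the table: ρ = 1.007 kg/m³.
Weight W = mg = 20800 × 9.81 = 2.04×10^5 N.
From L = ½ρV²S·CL,max = W: V_stall = √(2W/(ρSCL,max)) = √(2·2.04×10^5/(1.007·28.7·1.58))
V_stall = √8937 = 94.5 m/s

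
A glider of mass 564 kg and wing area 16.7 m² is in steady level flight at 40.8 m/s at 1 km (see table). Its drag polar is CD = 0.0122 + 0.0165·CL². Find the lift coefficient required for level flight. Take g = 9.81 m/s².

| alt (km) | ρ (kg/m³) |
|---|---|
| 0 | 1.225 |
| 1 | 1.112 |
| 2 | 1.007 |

CL = 0.358

At 1 km, from the table: ρ = 1.112 kg/m³.
Weight W = mg = 564 × 9.81 = 5532.8 N; in level flight L = W.
Dynamic pressure q = 0.5 × 1.112 × 40.8² = 925.5 Pa.
CL = 2W/(ρv²S) = 2×5532.8/(1.112×40.8²×16.7) = 0.358.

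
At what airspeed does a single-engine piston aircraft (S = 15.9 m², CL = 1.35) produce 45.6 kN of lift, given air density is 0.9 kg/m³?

v = 68.7 m/s

L = ½ρv²S·CL ⇒ v = √(2L/(ρ·S·CL))
v = √(2 × 45600 / (0.9 × 15.9 × 1.35)) = √4721 = 68.7 m/s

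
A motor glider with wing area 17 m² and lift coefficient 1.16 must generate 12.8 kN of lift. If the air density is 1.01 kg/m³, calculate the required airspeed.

L = ½ρv²S·CL ⇒ v = √(2L/(ρ·S·CL))
v = √(2 × 12800 / (1.01 × 17 × 1.16)) = √1285 = 35.9 m/s

v = 35.9 m/s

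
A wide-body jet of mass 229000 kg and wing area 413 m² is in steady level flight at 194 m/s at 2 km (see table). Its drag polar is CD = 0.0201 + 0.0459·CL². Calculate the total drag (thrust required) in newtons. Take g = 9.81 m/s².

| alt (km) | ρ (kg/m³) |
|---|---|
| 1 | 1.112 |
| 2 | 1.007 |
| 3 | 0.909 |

At 2 km, from the table: ρ = 1.007 kg/m³.
Weight W = mg = 229000 × 9.81 = 2.2465×10^6 N; in level flight L = W.
Dynamic pressure q = 0.5 × 1.007 × 194² = 18950 Pa.
Required CL = L/(qS) = 2.2465×10^6/(18950·413) = 0.287.
CD = 0.0201 + 0.0459 × 0.287² = 0.02388.
D = q·S·CD = 18950 × 413 × 0.02388 = 1.869×10^5 N

D = 1.87×10^5 N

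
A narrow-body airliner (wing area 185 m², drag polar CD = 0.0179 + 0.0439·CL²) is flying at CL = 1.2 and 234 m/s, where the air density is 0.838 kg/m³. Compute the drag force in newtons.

CD = 0.0179 + 0.0439 × 1.2² = 0.08112
D = ½ρv²S·CD = ½ × 0.838 × 234² × 185 × 0.08112 = 3.44×10^5 N

D = 3.44×10^5 N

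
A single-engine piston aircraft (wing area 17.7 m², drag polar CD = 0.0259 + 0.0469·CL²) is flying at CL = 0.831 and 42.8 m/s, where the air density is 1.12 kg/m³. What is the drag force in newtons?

D = 1060 N

CD = 0.0259 + 0.0469 × 0.831² = 0.05829
D = ½ρv²S·CD = ½ × 1.12 × 42.8² × 17.7 × 0.05829 = 1060 N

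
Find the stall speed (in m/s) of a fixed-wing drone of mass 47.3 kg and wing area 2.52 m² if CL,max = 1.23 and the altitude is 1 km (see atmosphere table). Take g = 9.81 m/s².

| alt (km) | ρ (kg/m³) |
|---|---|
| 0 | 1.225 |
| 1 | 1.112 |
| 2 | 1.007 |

At 1 km, from the table: ρ = 1.112 kg/m³.
At stall, lift equals weight: L = W = m·g = 47.3 × 9.81 = 464 N.
From L = ½ρV²S·CL,max = W: V_stall = √(2W/(ρSCL,max)) = √(2·464/(1.112·2.52·1.23))
V_stall = √269.2 = 16.4 m/s

V_stall = 16.4 m/s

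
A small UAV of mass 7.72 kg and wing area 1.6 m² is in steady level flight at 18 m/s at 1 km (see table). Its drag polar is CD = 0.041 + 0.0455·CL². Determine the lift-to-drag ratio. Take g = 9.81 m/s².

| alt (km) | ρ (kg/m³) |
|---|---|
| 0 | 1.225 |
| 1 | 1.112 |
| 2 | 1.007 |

L/D = 5.95

At 1 km, from the table: ρ = 1.112 kg/m³.
Level flight ⇒ L = W = m·g = 7.72 × 9.81 = 75.733 N.
Dynamic pressure q = 0.5 × 1.112 × 18² = 180.1 Pa.
CL = W/(q·S) = 75.733 / (180.1 × 1.6) = 0.2628.
CD = 0.041 + 0.0455 × 0.2628² = 0.04414.
L/D = CL/CD = 0.2628 / 0.04414 = 5.95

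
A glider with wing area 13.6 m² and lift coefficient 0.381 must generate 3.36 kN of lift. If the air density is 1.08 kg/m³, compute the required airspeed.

L = ½ρv²S·CL ⇒ v = √(2L/(ρ·S·CL))
v = √(2 × 3360 / (1.08 × 13.6 × 0.381)) = √1201 = 34.7 m/s

v = 34.7 m/s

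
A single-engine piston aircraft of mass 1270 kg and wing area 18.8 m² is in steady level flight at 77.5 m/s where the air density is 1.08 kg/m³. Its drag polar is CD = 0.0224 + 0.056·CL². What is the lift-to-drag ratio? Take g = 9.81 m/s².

L/D = 8.26

Weight W = mg = 1270 × 9.81 = 12459 N; in level flight L = W.
q = ½ρv² = ½ × 1.08 × 77.5² = 3243 Pa.
CL = W/(q·S) = 12459 / (3243 × 18.8) = 0.2043.
CD = 0.0224 + 0.056 × 0.2043² = 0.02474.
L/D = CL/CD = 0.2043 / 0.02474 = 8.26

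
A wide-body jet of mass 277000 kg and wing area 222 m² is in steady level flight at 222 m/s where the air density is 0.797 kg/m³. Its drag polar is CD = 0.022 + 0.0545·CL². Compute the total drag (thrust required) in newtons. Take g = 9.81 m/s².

D = 1.88×10^5 N

Level flight ⇒ L = W = m·g = 277000 × 9.81 = 2.7174×10^6 N.
Dynamic pressure q = 0.5 × 0.797 × 222² = 19640 Pa.
CL = 2W/(ρv²S) = 2×2.7174×10^6/(0.797×222²×222) = 0.6232.
CD = 0.022 + 0.0545 × 0.6232² = 0.04317.
D = q·S·CD = 19640 × 222 × 0.04317 = 1.882×10^5 N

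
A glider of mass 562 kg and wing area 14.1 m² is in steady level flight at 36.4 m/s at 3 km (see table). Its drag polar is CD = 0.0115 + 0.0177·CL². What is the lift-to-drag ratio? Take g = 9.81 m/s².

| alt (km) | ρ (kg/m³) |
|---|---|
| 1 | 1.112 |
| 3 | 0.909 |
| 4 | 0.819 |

L/D = 34.2

At 3 km, from the table: ρ = 0.909 kg/m³.
In steady level flight, lift balances weight: W = mg = 562 × 9.81 = 5513.2 N.
q = ½ρv² = ½ × 0.909 × 36.4² = 602.2 Pa.
Required CL = L/(qS) = 5513.2/(602.2·14.1) = 0.6493.
CD = 0.0115 + 0.0177 × 0.6493² = 0.01896.
L/D = CL/CD = 0.6493 / 0.01896 = 34.2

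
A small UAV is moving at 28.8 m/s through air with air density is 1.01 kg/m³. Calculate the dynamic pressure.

q = 419 Pa

q = ½ρv² = ½ × 1.01 × 28.8² = 419 Pa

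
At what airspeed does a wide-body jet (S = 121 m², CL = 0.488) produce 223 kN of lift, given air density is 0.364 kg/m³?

v = 144 m/s

L = ½ρv²S·CL ⇒ v = √(2L/(ρ·S·CL))
v = √(2 × 2.23×10^5 / (0.364 × 121 × 0.488)) = √20750 = 144 m/s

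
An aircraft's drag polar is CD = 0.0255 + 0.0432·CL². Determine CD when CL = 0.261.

CD = 0.0255 + 0.0432 × 0.261² = 0.0255 + 0.002943 = 0.0284

CD = 0.0284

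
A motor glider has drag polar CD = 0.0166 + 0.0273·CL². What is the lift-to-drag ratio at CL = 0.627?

L/D = 22.9

CD = 0.0166 + 0.0273 × 0.627² = 0.02733
L/D = CL/CD = 0.627 / 0.02733 = 22.9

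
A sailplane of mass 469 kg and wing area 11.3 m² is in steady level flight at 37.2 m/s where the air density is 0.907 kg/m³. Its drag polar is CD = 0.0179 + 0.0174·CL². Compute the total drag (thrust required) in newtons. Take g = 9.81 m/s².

D = 179 N

In steady level flight, lift balances weight: W = mg = 469 × 9.81 = 4600.9 N.
Dynamic pressure q = 0.5 × 0.907 × 37.2² = 627.6 Pa.
Required CL = L/(qS) = 4600.9/(627.6·11.3) = 0.6488.
CD = 0.0179 + 0.0174 × 0.6488² = 0.02522.
D = q·S·CD = 627.6 × 11.3 × 0.02522 = 178.9 N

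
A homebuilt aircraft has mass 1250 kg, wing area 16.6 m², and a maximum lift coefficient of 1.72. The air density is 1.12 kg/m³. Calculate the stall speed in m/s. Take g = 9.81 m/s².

Weight W = mg = 1250 × 9.81 = 12260 N.
V_stall = √(2W/(ρ·S·CL,max)) = √(2 × 12260 / (1.12 × 16.6 × 1.72))
V_stall = √766.9 = 27.7 m/s

V_stall = 27.7 m/s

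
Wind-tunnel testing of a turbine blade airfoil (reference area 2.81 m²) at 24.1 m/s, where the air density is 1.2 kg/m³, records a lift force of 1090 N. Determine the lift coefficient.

From L = ½ρv²S·CL, rearranging gives CL = 2L/(ρv²S).
CL = 2 × 1090 / (1.2 × 24.1² × 2.81) = 1.11

CL = 1.11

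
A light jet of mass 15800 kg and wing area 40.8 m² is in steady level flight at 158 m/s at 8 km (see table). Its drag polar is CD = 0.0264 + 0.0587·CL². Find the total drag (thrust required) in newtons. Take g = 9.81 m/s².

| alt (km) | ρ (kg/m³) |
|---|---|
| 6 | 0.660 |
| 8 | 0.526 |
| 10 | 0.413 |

At 8 km, from the table: ρ = 0.526 kg/m³.
Weight W = mg = 15800 × 9.81 = 1.55×10^5 N; in level flight L = W.
q = ½ρv² = ½ × 0.526 × 158² = 6566 Pa.
CL = 2W/(ρv²S) = 2×1.55×10^5/(0.526×158²×40.8) = 0.5786.
CD = 0.0264 + 0.0587 × 0.5786² = 0.04605.
D = q·S·CD = 6566 × 40.8 × 0.04605 = 12340 N

D = 12300 N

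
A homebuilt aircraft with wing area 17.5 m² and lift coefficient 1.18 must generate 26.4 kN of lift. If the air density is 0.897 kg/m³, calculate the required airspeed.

L = ½ρv²S·CL ⇒ v = √(2L/(ρ·S·CL))
v = √(2 × 26400 / (0.897 × 17.5 × 1.18)) = √2851 = 53.4 m/s

v = 53.4 m/s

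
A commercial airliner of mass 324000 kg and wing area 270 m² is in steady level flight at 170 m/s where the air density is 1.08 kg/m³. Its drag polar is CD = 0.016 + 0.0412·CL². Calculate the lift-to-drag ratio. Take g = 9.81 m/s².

Level flight ⇒ L = W = m·g = 324000 × 9.81 = 3.1784×10^6 N.
Dynamic pressure q = 0.5 × 1.08 × 170² = 15610 Pa.
Required CL = L/(qS) = 3.1784×10^6/(15610·270) = 0.7543.
CD = 0.016 + 0.0412 × 0.7543² = 0.03944.
L/D = CL/CD = 0.7543 / 0.03944 = 19.1

L/D = 19.1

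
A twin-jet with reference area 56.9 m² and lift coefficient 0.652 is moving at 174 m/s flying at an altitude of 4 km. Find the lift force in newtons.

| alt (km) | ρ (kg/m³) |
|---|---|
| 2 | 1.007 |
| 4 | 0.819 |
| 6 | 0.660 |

L = 4.6×10^5 N

At 4 km, from the table: ρ = 0.819 kg/m³.
Dynamic pressure q = ½ρv² = ½ × 0.819 × 174² = 12400 Pa.
L = q·S·CL = 12400 × 56.9 × 0.652 = 4.6×10^5 N ≈ 460 kN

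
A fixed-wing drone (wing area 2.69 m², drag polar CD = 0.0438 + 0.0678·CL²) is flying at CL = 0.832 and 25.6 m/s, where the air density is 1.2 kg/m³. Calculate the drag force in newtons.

CD = 0.0438 + 0.0678 × 0.832² = 0.09073
D = ½ρv²S·CD = ½ × 1.2 × 25.6² × 2.69 × 0.09073 = 96 N

D = 96 N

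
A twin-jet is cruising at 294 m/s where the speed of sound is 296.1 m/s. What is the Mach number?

M = v/a = 294 / 296.1 = 0.993

M = 0.993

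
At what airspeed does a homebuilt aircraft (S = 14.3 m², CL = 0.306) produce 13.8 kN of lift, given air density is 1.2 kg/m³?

L = ½ρv²S·CL ⇒ v = √(2L/(ρ·S·CL))
v = √(2 × 13800 / (1.2 × 14.3 × 0.306)) = √5256 = 72.5 m/s

v = 72.5 m/s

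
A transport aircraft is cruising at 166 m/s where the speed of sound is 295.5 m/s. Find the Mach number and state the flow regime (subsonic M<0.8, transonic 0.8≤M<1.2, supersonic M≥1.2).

M = v/a = 166 / 295.5 = 0.562
M = 0.562 → subsonic.

M = 0.562 (subsonic)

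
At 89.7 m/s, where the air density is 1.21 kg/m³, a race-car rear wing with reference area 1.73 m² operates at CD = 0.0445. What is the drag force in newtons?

D = 375 N

D = ½ρv²S·CD = ½ × 1.21 × 89.7² × 1.73 × 0.0445 = 375 N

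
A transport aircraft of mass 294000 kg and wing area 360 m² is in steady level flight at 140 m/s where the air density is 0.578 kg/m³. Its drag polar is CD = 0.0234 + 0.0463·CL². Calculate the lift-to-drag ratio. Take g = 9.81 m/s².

L/D = 12.2

Weight W = mg = 294000 × 9.81 = 2.8841×10^6 N; in level flight L = W.
q = ½ρv² = ½ × 0.578 × 140² = 5664 Pa.
Required CL = L/(qS) = 2.8841×10^6/(5664·360) = 1.414.
CD = 0.0234 + 0.0463 × 1.414² = 0.116.
L/D = CL/CD = 1.414 / 0.116 = 12.2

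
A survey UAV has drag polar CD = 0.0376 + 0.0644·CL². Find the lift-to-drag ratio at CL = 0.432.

CD = 0.0376 + 0.0644 × 0.432² = 0.04962
L/D = CL/CD = 0.432 / 0.04962 = 8.71

L/D = 8.71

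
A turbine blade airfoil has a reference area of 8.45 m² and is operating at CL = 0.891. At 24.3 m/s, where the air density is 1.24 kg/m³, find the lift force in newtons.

L = 2760 N

Dynamic pressure q = ½ρv² = ½ × 1.24 × 24.3² = 366.1 Pa.
L = q·S·CL = 366.1 × 8.45 × 0.891 = 2760 N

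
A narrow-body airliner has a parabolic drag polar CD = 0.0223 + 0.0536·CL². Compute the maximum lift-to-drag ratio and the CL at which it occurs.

(L/D)max = 14.5, at CL = 0.645

For CD = CD0 + K·CL², (L/D)max occurs at CL* = √(CD0/K) and equals 1/(2√(K·CD0)).
(L/D)max = 1/(2√(0.0536 × 0.0223)) = 1/(2 × 0.03457) = 14.5
CL* = √(0.0223/0.0536) = 0.645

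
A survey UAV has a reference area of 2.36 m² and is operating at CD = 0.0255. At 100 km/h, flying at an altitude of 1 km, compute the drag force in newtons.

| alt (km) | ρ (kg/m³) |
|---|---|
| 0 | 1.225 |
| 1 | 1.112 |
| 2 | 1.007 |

D = 25.8 N

At 1 km, from the table: ρ = 1.112 kg/m³.
Convert speed: v = 100 km/h ÷ 3.6 = 27.78 m/s.
Dynamic pressure q = ½ρv² = ½ × 1.112 × 27.78² = 429 Pa.
D = q·S·CD = 429 × 2.36 × 0.0255 = 25.8 N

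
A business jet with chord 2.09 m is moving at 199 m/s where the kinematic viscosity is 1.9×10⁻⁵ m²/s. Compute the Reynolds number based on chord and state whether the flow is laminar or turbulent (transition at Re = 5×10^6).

Re = v·c/ν = 199 × 2.09 / (1.9×10⁻⁵) = 2.19×10^7
Since 2.19×10^7 > 5×10^6, the flow is turbulent.

Re = 2.19×10^7 (turbulent)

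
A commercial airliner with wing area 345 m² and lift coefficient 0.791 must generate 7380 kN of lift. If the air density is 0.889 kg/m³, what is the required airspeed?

L = ½ρv²S·CL ⇒ v = √(2L/(ρ·S·CL))
v = √(2 × 7.38×10^6 / (0.889 × 345 × 0.791)) = √60840 = 247 m/s

v = 247 m/s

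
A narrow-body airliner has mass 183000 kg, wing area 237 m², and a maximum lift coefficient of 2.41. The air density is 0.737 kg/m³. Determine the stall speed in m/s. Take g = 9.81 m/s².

Stall occurs when L = W at CL,max. W = mg = 183000 × 9.81 = 1.795×10^6 N.
From L = ½ρV²S·CL,max = W: V_stall = √(2W/(ρSCL,max)) = √(2·1.795×10^6/(0.737·237·2.41))
V_stall = √8529 = 92.4 m/s

V_stall = 92.4 m/s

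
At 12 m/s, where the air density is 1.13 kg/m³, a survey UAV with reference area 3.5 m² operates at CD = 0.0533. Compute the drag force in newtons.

Dynamic pressure q = ½ρv² = ½ × 1.13 × 12² = 81.36 Pa.
D = q·S·CD = 81.36 × 3.5 × 0.0533 = 15.2 N

D = 15.2 N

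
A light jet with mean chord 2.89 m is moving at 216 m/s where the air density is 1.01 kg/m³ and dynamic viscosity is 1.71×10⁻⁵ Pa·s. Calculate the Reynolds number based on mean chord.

Re = ρ·v·c/μ = 1.01 × 216 × 2.89 / (1.71×10⁻⁵) = 3.69×10^7

Re = 3.69×10^7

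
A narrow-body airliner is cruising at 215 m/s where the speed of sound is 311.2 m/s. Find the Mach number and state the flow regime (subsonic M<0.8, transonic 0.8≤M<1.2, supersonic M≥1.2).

M = v/a = 215 / 311.2 = 0.691
M = 0.691 → subsonic.

M = 0.691 (subsonic)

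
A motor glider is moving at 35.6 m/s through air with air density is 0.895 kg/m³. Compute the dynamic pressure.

q = ½ρv² = ½ × 0.895 × 35.6² = 567 Pa

q = 567 Pa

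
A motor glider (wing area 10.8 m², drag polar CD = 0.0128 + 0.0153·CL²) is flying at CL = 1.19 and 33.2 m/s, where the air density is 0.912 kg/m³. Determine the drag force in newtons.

D = 187 N

CD = 0.0128 + 0.0153 × 1.19² = 0.03447
D = ½ρv²S·CD = ½ × 0.912 × 33.2² × 10.8 × 0.03447 = 187 N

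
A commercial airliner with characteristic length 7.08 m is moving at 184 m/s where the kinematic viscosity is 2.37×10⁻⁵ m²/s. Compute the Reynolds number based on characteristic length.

Re = v·c/ν = 184 × 7.08 / (2.37×10⁻⁵) = 5.5×10^7

Re = 5.5×10^7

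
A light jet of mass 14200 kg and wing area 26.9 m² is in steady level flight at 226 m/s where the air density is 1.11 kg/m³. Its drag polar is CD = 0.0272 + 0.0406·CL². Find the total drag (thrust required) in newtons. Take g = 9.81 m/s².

Level flight ⇒ L = W = m·g = 14200 × 9.81 = 1.393×10^5 N.
Dynamic pressure q = 0.5 × 1.11 × 226² = 28350 Pa.
CL = W/(q·S) = 1.393×10^5 / (28350 × 26.9) = 0.1827.
CD = 0.0272 + 0.0406 × 0.1827² = 0.02855.
D = q·S·CD = 28350 × 26.9 × 0.02855 = 21770 N

D = 21800 N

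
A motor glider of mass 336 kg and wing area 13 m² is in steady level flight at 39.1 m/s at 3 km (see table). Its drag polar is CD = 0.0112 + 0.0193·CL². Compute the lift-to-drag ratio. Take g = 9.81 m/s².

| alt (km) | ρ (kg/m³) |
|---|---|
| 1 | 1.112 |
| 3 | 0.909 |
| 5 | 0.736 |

L/D = 26.5

At 3 km, from the table: ρ = 0.909 kg/m³.
Level flight ⇒ L = W = m·g = 336 × 9.81 = 3296.2 N.
Dynamic pressure q = 0.5 × 0.909 × 39.1² = 694.8 Pa.
Required CL = L/(qS) = 3296.2/(694.8·13) = 0.3649.
CD = 0.0112 + 0.0193 × 0.3649² = 0.01377.
L/D = CL/CD = 0.3649 / 0.01377 = 26.5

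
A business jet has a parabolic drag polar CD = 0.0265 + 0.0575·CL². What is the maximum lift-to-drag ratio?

(L/D)max = 12.8

For CD = CD0 + K·CL², (L/D)max occurs at CL* = √(CD0/K) and equals 1/(2√(K·CD0)).
(L/D)max = 1/(2√(0.0575 × 0.0265)) = 1/(2 × 0.03904) = 12.8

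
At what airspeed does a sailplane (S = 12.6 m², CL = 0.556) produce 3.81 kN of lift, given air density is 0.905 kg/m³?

v = 34.7 m/s

L = ½ρv²S·CL ⇒ v = √(2L/(ρ·S·CL))
v = √(2 × 3810 / (0.905 × 12.6 × 0.556)) = √1202 = 34.7 m/s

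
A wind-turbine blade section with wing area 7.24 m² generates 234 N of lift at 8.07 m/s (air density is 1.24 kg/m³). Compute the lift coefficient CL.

CL = 0.8

From L = ½ρv²S·CL, rearranging gives CL = 2L/(ρv²S).
CL = 2 × 234 / (1.24 × 8.07² × 7.24) = 0.8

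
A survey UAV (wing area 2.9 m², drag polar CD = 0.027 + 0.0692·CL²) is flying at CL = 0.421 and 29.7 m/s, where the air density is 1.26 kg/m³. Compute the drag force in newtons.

D = 63.3 N

CD = 0.027 + 0.0692 × 0.421² = 0.03927
D = ½ρv²S·CD = ½ × 1.26 × 29.7² × 2.9 × 0.03927 = 63.3 N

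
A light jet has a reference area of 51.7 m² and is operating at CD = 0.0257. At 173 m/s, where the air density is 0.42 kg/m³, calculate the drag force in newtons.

D = ½ρv²S·CD = ½ × 0.42 × 173² × 51.7 × 0.0257 = 8350 N ≈ 8.35 kN

D = 8350 N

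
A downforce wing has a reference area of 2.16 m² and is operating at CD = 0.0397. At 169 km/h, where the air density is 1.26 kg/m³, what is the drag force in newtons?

Convert speed: v = 169 km/h ÷ 3.6 = 46.94 m/s.
Dynamic pressure q = ½ρv² = ½ × 1.26 × 46.94² = 1388 Pa.
D = q·S·CD = 1388 × 2.16 × 0.0397 = 119 N

D = 119 N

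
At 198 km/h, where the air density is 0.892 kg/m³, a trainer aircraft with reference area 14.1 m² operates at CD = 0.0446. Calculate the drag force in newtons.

Convert speed: v = 198 km/h ÷ 3.6 = 55 m/s.
D = ½ρv²S·CD = ½ × 0.892 × 55² × 14.1 × 0.0446 = 848 N

D = 848 N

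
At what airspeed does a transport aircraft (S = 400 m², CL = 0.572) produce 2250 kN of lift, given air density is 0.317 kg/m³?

L = ½ρv²S·CL ⇒ v = √(2L/(ρ·S·CL))
v = √(2 × 2.25×10^6 / (0.317 × 400 × 0.572)) = √62040 = 249 m/s

v = 249 m/s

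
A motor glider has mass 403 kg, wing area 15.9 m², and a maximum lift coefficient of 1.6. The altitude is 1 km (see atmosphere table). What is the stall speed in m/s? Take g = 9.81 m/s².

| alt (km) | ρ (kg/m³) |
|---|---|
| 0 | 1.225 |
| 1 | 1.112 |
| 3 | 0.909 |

At 1 km, from the table: ρ = 1.112 kg/m³.
At stall, lift equals weight: L = W = m·g = 403 × 9.81 = 3953 N.
From L = ½ρV²S·CL,max = W: V_stall = √(2W/(ρSCL,max)) = √(2·3953/(1.112·15.9·1.6))
V_stall = √279.5 = 16.7 m/s

V_stall = 16.7 m/s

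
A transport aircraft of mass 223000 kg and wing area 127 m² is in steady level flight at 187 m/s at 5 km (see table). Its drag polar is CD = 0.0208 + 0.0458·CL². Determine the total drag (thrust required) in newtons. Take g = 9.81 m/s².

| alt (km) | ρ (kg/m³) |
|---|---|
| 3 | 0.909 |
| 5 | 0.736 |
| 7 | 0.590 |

At 5 km, from the table: ρ = 0.736 kg/m³.
In steady level flight, lift balances weight: W = mg = 223000 × 9.81 = 2.1876×10^6 N.
Dynamic pressure q = 0.5 × 0.736 × 187² = 12870 Pa.
CL = 2W/(ρv²S) = 2×2.1876×10^6/(0.736×187²×127) = 1.339.
CD = 0.0208 + 0.0458 × 1.339² = 0.1029.
D = q·S·CD = 12870 × 127 × 0.1029 = 1.681×10^5 N

D = 1.68×10^5 N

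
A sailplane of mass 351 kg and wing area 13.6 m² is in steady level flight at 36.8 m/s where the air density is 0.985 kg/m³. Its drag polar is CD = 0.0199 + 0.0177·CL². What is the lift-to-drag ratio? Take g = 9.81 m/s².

Level flight ⇒ L = W = m·g = 351 × 9.81 = 3443.3 N.
Dynamic pressure q = 0.5 × 0.985 × 36.8² = 667 Pa.
CL = W/(q·S) = 3443.3 / (667 × 13.6) = 0.3796.
CD = 0.0199 + 0.0177 × 0.3796² = 0.02245.
L/D = CL/CD = 0.3796 / 0.02245 = 16.9

L/D = 16.9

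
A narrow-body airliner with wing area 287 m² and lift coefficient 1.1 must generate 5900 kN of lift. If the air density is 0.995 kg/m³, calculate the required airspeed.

L = ½ρv²S·CL ⇒ v = √(2L/(ρ·S·CL))
v = √(2 × 5.9×10^6 / (0.995 × 287 × 1.1)) = √37570 = 194 m/s

v = 194 m/s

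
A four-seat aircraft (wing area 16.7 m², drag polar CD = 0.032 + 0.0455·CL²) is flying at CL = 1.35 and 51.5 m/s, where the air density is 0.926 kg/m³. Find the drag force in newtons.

CD = 0.032 + 0.0455 × 1.35² = 0.1149
D = ½ρv²S·CD = ½ × 0.926 × 51.5² × 16.7 × 0.1149 = 2360 N

D = 2360 N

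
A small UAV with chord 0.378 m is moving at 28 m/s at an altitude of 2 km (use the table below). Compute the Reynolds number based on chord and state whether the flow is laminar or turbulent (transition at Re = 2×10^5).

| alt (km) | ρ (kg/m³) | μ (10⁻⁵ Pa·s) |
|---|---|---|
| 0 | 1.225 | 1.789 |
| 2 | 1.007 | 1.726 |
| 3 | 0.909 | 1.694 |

At 2 km, from the table: ρ = 1.007 kg/m³, μ = 1.726×10⁻⁵ Pa·s.
Re = ρ·v·c/μ = 1.007 × 28 × 0.378 / (1.726×10⁻⁵) = 6.18×10^5
Since 6.18×10^5 > 2×10^5, the flow is turbulent.

Re = 6.18×10^5 (turbulent)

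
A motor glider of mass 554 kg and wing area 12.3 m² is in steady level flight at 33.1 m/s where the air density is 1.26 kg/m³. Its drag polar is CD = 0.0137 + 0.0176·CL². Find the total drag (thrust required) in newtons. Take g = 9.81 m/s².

Weight W = mg = 554 × 9.81 = 5434.7 N; in level flight L = W.
Dynamic pressure q = 0.5 × 1.26 × 33.1² = 690.2 Pa.
CL = W/(q·S) = 5434.7 / (690.2 × 12.3) = 0.6401.
CD = 0.0137 + 0.0176 × 0.6401² = 0.02091.
D = q·S·CD = 690.2 × 12.3 × 0.02091 = 177.5 N

D = 178 N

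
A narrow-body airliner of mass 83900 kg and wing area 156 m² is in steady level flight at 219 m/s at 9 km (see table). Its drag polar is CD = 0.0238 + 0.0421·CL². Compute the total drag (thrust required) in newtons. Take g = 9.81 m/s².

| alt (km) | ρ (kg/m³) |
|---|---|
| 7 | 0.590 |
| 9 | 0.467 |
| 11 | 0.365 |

At 9 km, from the table: ρ = 0.467 kg/m³.
In steady level flight, lift balances weight: W = mg = 83900 × 9.81 = 8.2306×10^5 N.
Dynamic pressure q = 0.5 × 0.467 × 219² = 11200 Pa.
CL = W/(q·S) = 8.2306×10^5 / (11200 × 156) = 0.4711.
CD = 0.0238 + 0.0421 × 0.4711² = 0.03314.
D = q·S·CD = 11200 × 156 × 0.03314 = 57900 N

D = 57900 N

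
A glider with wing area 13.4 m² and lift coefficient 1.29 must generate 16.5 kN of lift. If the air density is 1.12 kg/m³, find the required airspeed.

L = ½ρv²S·CL ⇒ v = √(2L/(ρ·S·CL))
v = √(2 × 16500 / (1.12 × 13.4 × 1.29)) = √1705 = 41.3 m/s

v = 41.3 m/s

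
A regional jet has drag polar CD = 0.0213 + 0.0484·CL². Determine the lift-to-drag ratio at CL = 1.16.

CD = 0.0213 + 0.0484 × 1.16² = 0.08643
L/D = CL/CD = 1.16 / 0.08643 = 13.4

L/D = 13.4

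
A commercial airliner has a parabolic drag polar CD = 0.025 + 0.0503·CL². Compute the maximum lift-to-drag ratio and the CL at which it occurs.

For CD = CD0 + K·CL², (L/D)max occurs at CL* = √(CD0/K) and equals 1/(2√(K·CD0)).
(L/D)max = 1/(2√(0.0503 × 0.025)) = 1/(2 × 0.03546) = 14.1
CL* = √(0.025/0.0503) = 0.705

(L/D)max = 14.1, at CL = 0.705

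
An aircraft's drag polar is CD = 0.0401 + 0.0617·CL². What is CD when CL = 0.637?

CD = 0.0651

CD = 0.0401 + 0.0617 × 0.637² = 0.0401 + 0.02504 = 0.0651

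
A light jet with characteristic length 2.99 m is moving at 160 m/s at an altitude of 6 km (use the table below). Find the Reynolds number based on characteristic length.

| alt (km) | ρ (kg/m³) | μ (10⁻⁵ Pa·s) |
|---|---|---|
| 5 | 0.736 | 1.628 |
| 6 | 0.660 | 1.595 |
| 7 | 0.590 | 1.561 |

Re = 1.98×10^7

At 6 km, from the table: ρ = 0.660 kg/m³, μ = 1.595×10⁻⁵ Pa·s.
Re = ρ·v·c/μ = 0.66 × 160 × 2.99 / (1.595×10⁻⁵) = 1.98×10^7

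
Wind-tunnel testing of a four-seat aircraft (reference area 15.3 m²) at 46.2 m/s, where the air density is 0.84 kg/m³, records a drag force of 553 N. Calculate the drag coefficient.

From D = ½ρv²S·CD, rearranging gives CD = 2D/(ρv²S).
CD = 2 × 553 / (0.84 × 46.2² × 15.3) = 0.0403

CD = 0.0403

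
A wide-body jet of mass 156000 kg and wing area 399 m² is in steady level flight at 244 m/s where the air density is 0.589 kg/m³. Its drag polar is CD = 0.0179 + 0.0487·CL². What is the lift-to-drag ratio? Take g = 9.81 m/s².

L/D = 10.8

In steady level flight, lift balances weight: W = mg = 156000 × 9.81 = 1.5304×10^6 N.
q = ½ρv² = ½ × 0.589 × 244² = 17530 Pa.
CL = W/(q·S) = 1.5304×10^6 / (17530 × 399) = 0.2188.
CD = 0.0179 + 0.0487 × 0.2188² = 0.02023.
L/D = CL/CD = 0.2188 / 0.02023 = 10.8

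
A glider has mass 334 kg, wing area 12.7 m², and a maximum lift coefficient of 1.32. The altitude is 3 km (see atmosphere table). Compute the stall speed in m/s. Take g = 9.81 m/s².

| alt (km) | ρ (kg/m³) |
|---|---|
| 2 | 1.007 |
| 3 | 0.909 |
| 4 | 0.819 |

V_stall = 20.7 m/s

At 3 km, from the table: ρ = 0.909 kg/m³.
Weight W = mg = 334 × 9.81 = 3277 N.
V_stall = √(2W/(ρ·S·CL,max)) = √(2 × 3277 / (0.909 × 12.7 × 1.32))
V_stall = √430 = 20.7 m/s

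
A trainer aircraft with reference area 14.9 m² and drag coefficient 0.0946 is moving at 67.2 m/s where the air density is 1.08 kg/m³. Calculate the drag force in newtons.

Dynamic pressure q = ½ρv² = ½ × 1.08 × 67.2² = 2439 Pa.
D = q·S·CD = 2439 × 14.9 × 0.0946 = 3440 N

D = 3440 N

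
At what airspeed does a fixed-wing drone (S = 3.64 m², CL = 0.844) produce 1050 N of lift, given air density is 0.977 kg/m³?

L = ½ρv²S·CL ⇒ v = √(2L/(ρ·S·CL))
v = √(2 × 1050 / (0.977 × 3.64 × 0.844)) = √699.7 = 26.5 m/s

v = 26.5 m/s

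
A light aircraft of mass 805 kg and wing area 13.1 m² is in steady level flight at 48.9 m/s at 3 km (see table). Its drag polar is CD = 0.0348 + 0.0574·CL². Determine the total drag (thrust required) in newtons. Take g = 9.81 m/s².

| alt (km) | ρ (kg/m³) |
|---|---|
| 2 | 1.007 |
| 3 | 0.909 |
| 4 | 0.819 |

At 3 km, from the table: ρ = 0.909 kg/m³.
Level flight ⇒ L = W = m·g = 805 × 9.81 = 7897.1 N.
q = ½ρv² = ½ × 0.909 × 48.9² = 1087 Pa.
CL = 2W/(ρv²S) = 2×7897.1/(0.909×48.9²×13.1) = 0.5547.
CD = 0.0348 + 0.0574 × 0.5547² = 0.05246.
D = q·S·CD = 1087 × 13.1 × 0.05246 = 746.9 N

D = 747 N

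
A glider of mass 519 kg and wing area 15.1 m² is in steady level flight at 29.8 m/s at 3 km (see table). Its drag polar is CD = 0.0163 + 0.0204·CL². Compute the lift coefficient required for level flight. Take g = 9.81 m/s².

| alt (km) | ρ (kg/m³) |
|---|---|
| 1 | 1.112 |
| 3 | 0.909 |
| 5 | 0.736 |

CL = 0.835

At 3 km, from the table: ρ = 0.909 kg/m³.
Level flight ⇒ L = W = m·g = 519 × 9.81 = 5091.4 N.
q = ½ρv² = ½ × 0.909 × 29.8² = 403.6 Pa.
Required CL = L/(qS) = 5091.4/(403.6·15.1) = 0.8354.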